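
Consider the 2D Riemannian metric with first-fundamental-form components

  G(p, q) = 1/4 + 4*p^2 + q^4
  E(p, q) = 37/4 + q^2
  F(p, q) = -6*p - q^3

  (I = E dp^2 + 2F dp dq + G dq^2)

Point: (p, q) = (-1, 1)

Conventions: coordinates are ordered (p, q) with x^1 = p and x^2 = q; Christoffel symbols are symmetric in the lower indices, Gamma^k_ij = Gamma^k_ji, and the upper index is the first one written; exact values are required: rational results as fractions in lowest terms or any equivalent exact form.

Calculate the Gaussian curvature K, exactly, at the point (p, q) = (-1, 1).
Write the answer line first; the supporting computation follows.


Answer: K = 44464/212521

E = 41/4, F = 5, G = 21/4, EG - F^2 = 461/16 at the point
E_p = 0, E_q = 2, F_p = -6, F_q = -3, G_p = -8, G_q = 4
E_qq = 2, F_pq = 0, G_pp = 8
Compute both Brioschi determinants and normalise by (EG - F^2)^2.
M1 = [[-E_qq/2 + F_pq - G_pp/2, E_p/2, F_p - E_q/2], [F_q - G_p/2, E, F], [G_q/2, F, G]] = [[-5, 0, -7], [1, 41/4, 5], [2, 5, 21/4]]; det M1 = -569/16
M2 = [[0, E_q/2, G_p/2], [E_q/2, E, F], [G_p/2, F, G]] = [[0, 1, -4], [1, 41/4, 5], [-4, 5, 21/4]]; det M2 = -837/4
det M1 - det M2 = 2779/16; K = 2779/16 / (461/16)^2 = 44464/212521


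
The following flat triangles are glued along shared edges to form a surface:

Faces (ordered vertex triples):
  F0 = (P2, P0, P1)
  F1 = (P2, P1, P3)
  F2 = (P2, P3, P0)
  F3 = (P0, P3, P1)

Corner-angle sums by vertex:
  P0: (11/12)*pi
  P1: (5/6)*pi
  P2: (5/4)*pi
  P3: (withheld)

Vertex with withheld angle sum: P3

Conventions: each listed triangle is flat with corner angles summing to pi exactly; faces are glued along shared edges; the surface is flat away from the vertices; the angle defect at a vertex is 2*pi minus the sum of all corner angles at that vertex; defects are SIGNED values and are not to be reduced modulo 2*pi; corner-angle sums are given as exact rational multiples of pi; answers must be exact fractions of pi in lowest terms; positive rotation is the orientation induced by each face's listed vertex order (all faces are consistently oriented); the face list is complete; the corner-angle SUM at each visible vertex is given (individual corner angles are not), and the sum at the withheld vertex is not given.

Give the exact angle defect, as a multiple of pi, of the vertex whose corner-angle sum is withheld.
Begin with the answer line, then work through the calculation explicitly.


Answer: defect(P3) = pi

V = 4, E = 6, F = 4; chi = V - E + F = 2
Gauss-Bonnet: total defect = 2*pi*chi = 4*pi; visible defects sum to 3*pi


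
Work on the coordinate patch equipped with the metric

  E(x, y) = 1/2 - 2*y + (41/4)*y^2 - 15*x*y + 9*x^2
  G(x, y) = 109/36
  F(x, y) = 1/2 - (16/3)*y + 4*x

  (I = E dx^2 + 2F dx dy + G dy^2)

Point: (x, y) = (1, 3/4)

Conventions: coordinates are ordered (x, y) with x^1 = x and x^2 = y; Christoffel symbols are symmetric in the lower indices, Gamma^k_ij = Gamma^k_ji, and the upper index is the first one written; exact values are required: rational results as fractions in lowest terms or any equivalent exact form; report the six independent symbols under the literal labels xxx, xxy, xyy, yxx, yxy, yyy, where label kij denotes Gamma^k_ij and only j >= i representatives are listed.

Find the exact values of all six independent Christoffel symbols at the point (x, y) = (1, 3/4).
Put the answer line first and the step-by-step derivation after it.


Answer: Gamma_xxx = 18000/16973, Gamma_xxy = -5668/16973, Gamma_xyy = -111616/50919, Gamma_yxx = 96021/67892, Gamma_yxy = 936/16973, Gamma_yyy = 6144/16973

E = 161/64, F = 1/2, G = 109/36 at the point
E_x = 27/4, E_y = -13/8, F_x = 4, F_y = -16/3, G_x = 0, G_y = 0
EG - F^2 = 16973/2304;  g^inv = (2304/16973) * [[109/36, -1/2], [-1/2, 161/64]]
first-kind symbols [ij,l] = (1/2)(d_i g_jl + d_j g_il - d_l g_ij): [xx,x] = E_x/2 = 27/8, [xx,y] = F_x - E_y/2 = 77/16, [xy,x] = E_y/2 = -13/16, [xy,y] = G_x/2 = 0, [yy,x] = F_y - G_x/2 = -16/3, [yy,y] = G_y/2 = 0
Gamma^x_ij = (G*[ij,x] - F*[ij,y])/(EG - F^2), Gamma^y_ij = (E*[ij,y] - F*[ij,x])/(EG - F^2)


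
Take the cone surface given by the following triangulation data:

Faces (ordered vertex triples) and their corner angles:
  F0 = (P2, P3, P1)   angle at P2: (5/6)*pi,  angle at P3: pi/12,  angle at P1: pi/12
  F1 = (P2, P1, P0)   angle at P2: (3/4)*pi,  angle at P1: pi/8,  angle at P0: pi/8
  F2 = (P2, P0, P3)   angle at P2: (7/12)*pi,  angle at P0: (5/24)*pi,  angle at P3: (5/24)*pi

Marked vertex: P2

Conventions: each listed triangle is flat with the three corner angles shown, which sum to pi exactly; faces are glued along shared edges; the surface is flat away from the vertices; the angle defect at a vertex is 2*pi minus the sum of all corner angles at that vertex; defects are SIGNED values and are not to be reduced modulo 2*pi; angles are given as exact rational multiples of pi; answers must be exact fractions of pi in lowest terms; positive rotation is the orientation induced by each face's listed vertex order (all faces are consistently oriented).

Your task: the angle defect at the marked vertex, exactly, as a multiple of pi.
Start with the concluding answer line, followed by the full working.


Answer: defect(P2) = -pi/6

Sum of corner angles at P2: (13/6)*pi
defect = 2*pi - (13/6)*pi


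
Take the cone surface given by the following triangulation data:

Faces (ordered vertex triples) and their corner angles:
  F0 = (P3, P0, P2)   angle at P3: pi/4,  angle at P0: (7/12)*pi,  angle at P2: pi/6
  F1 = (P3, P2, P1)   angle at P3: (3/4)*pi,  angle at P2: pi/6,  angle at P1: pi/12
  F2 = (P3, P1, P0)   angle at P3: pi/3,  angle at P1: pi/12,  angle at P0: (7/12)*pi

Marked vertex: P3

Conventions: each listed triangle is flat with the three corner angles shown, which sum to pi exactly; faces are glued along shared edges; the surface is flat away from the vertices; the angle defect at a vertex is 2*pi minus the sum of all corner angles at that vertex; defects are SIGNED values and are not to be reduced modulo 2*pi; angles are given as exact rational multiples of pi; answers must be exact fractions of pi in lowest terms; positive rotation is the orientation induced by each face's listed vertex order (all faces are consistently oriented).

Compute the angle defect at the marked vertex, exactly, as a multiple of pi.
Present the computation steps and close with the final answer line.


Sum of corner angles at P3: (4/3)*pi
defect = 2*pi - (4/3)*pi

Answer: defect(P3) = (2/3)*pi


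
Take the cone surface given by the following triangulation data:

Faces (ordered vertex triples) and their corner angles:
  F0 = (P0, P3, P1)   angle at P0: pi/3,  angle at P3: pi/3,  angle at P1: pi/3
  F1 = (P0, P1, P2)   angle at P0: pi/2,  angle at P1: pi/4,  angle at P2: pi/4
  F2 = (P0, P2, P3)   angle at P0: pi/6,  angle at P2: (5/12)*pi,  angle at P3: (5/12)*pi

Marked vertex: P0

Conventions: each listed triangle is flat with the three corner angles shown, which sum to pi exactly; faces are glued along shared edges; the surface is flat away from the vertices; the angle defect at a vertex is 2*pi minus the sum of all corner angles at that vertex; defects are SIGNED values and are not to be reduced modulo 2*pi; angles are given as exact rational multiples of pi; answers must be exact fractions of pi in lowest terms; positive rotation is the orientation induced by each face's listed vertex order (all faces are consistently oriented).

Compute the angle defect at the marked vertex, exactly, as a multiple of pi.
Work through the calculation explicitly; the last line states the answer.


Sum of corner angles at P0: pi
defect = 2*pi - pi

Answer: defect(P0) = pi


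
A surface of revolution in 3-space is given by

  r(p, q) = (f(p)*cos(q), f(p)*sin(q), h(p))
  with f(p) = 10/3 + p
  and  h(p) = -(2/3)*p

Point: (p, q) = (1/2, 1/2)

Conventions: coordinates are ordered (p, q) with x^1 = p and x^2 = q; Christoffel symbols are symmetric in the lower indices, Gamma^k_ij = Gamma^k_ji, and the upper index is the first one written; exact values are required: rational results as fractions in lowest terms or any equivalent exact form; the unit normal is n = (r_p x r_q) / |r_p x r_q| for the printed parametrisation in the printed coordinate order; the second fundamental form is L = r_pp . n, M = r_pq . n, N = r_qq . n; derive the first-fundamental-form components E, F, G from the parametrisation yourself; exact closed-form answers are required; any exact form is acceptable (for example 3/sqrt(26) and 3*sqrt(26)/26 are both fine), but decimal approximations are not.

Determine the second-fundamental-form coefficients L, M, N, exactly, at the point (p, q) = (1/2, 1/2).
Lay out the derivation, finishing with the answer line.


f = 23/6, f' = 1, f'' = 0, h' = -2/3, h'' = 0
E = 13/9, F = 0, G = 529/36; answer radicand W^2 = 13/9
unnormalised second-form numerators: l = 0, m = 0, n = -23/9; L = l/sqrt(13/9), and similarly M = m/sqrt(W^2), N = n/sqrt(W^2)

Answer: L = 0, M = 0, N = -23*sqrt(13)/39


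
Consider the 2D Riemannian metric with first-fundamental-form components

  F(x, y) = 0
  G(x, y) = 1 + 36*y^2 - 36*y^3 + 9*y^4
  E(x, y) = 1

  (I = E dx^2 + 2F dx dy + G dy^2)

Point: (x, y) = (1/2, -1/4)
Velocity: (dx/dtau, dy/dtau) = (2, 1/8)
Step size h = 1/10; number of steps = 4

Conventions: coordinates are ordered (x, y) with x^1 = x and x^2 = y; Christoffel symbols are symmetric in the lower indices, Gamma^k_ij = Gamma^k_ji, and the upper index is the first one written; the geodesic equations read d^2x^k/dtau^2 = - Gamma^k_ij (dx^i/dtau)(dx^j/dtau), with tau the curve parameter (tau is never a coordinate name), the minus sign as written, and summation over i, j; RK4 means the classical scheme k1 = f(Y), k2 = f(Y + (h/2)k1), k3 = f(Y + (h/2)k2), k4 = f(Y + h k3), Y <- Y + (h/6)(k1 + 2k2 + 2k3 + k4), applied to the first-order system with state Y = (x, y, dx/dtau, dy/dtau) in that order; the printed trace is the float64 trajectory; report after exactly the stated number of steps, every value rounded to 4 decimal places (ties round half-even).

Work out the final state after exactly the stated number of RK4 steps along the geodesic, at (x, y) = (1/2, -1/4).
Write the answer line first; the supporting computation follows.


Answer: x = 1.3000, y = -0.1953, dx/dtau = 2.0000, dy/dtau = 0.1505

f(Y) = (dx/dtau, dy/dtau, -Gamma^x_ij Y'^i Y'^j, -Gamma^y_ij Y'^i Y'^j) with the Gammas evaluated at the stage position; h = 0.100000; intermediate values shown to 6 dp
step 0: x = 0.5000, y = -0.2500, dx/dtau = 2.0000, dy/dtau = 0.1250
step 1:
  k1: at (x, y) = (0.500000, -0.250000), (dx/dtau, dy/dtau) = (2.000000, 0.125000); Gamma_xxx = 0.000000, Gamma_xxy = 0.000000, Gamma_xyy = 0.000000, Gamma_yxx = 0.000000, Gamma_yxy = 0.000000, Gamma_yyy = -3.289340; k1 = (2.000000, 0.125000, 0.000000, 0.051396)
  k2: at (x, y) = (0.600000, -0.243750), (dx/dtau, dy/dtau) = (2.000000, 0.127570); Gamma_xxx = 0.000000, Gamma_xxy = 0.000000, Gamma_xyy = 0.000000, Gamma_yxx = 0.000000, Gamma_yxy = 0.000000, Gamma_yyy = -3.316339; k2 = (2.000000, 0.127570, 0.000000, 0.053970)
  k3: at (x, y) = (0.600000, -0.243622), (dx/dtau, dy/dtau) = (2.000000, 0.127699); Gamma_xxx = 0.000000, Gamma_xxy = 0.000000, Gamma_xyy = 0.000000, Gamma_yxx = 0.000000, Gamma_yxy = 0.000000, Gamma_yyy = -3.316884; k3 = (2.000000, 0.127699, 0.000000, 0.054088)
  k4: at (x, y) = (0.700000, -0.237230), (dx/dtau, dy/dtau) = (2.000000, 0.130409); Gamma_xxx = 0.000000, Gamma_xxy = 0.000000, Gamma_xyy = 0.000000, Gamma_yxx = 0.000000, Gamma_yxy = 0.000000, Gamma_yyy = -3.343457; k4 = (2.000000, 0.130409, 0.000000, 0.056860)
  Y <- Y + (h/6)(k1 + 2k2 + 2k3 + k4): x = 0.7000, y = -0.2372, dx/dtau = 2.0000, dy/dtau = 0.1304
step 2:
  k1: at (x, y) = (0.700000, -0.237234), (dx/dtau, dy/dtau) = (2.000000, 0.130406); Gamma_xxx = 0.000000, Gamma_xxy = 0.000000, Gamma_xyy = 0.000000, Gamma_yxx = 0.000000, Gamma_yxy = 0.000000, Gamma_yyy = -3.343440; k1 = (2.000000, 0.130406, 0.000000, 0.056858)
  k2: at (x, y) = (0.800000, -0.230714), (dx/dtau, dy/dtau) = (2.000000, 0.133249); Gamma_xxx = 0.000000, Gamma_xxy = 0.000000, Gamma_xyy = 0.000000, Gamma_yxx = 0.000000, Gamma_yxy = 0.000000, Gamma_yyy = -3.369279; k2 = (2.000000, 0.133249, 0.000000, 0.059823)
  k3: at (x, y) = (0.800000, -0.230572), (dx/dtau, dy/dtau) = (2.000000, 0.133397); Gamma_xxx = 0.000000, Gamma_xxy = 0.000000, Gamma_xyy = 0.000000, Gamma_yxx = 0.000000, Gamma_yxy = 0.000000, Gamma_yyy = -3.369826; k3 = (2.000000, 0.133397, 0.000000, 0.059966)
  k4: at (x, y) = (0.900000, -0.223895), (dx/dtau, dy/dtau) = (2.000000, 0.136403); Gamma_xxx = 0.000000, Gamma_xxy = 0.000000, Gamma_xyy = 0.000000, Gamma_yxx = 0.000000, Gamma_yxy = 0.000000, Gamma_yyy = -3.394665; k4 = (2.000000, 0.136403, 0.000000, 0.063160)
  Y <- Y + (h/6)(k1 + 2k2 + 2k3 + k4): x = 0.9000, y = -0.2239, dx/dtau = 2.0000, dy/dtau = 0.1364
step 3:
  k1: at (x, y) = (0.900000, -0.223899), (dx/dtau, dy/dtau) = (2.000000, 0.136399); Gamma_xxx = 0.000000, Gamma_xxy = 0.000000, Gamma_xyy = 0.000000, Gamma_yxx = 0.000000, Gamma_yxy = 0.000000, Gamma_yyy = -3.394649; k1 = (2.000000, 0.136399, 0.000000, 0.063157)
  k2: at (x, y) = (1.000000, -0.217079), (dx/dtau, dy/dtau) = (2.000000, 0.139557); Gamma_xxx = 0.000000, Gamma_xxy = 0.000000, Gamma_xyy = 0.000000, Gamma_yxx = 0.000000, Gamma_yxy = 0.000000, Gamma_yyy = -3.418057; k2 = (2.000000, 0.139557, 0.000000, 0.066571)
  k3: at (x, y) = (1.000000, -0.216921), (dx/dtau, dy/dtau) = (2.000000, 0.139728); Gamma_xxx = 0.000000, Gamma_xxy = 0.000000, Gamma_xyy = 0.000000, Gamma_yxx = 0.000000, Gamma_yxy = 0.000000, Gamma_yyy = -3.418573; k3 = (2.000000, 0.139728, 0.000000, 0.066744)
  k4: at (x, y) = (1.100000, -0.209926), (dx/dtau, dy/dtau) = (2.000000, 0.143074); Gamma_xxx = 0.000000, Gamma_xxy = 0.000000, Gamma_xyy = 0.000000, Gamma_yxx = 0.000000, Gamma_yxy = 0.000000, Gamma_yyy = -3.440097; k4 = (2.000000, 0.143074, 0.000000, 0.070419)
  Y <- Y + (h/6)(k1 + 2k2 + 2k3 + k4): x = 1.1000, y = -0.2099, dx/dtau = 2.0000, dy/dtau = 0.1431
step 4:
  k1: at (x, y) = (1.100000, -0.209932), (dx/dtau, dy/dtau) = (2.000000, 0.143070); Gamma_xxx = 0.000000, Gamma_xxy = 0.000000, Gamma_xyy = 0.000000, Gamma_yxx = 0.000000, Gamma_yxy = 0.000000, Gamma_yyy = -3.440081; k1 = (2.000000, 0.143070, 0.000000, 0.070415)
  k2: at (x, y) = (1.200000, -0.202778), (dx/dtau, dy/dtau) = (2.000000, 0.146590); Gamma_xxx = 0.000000, Gamma_xxy = 0.000000, Gamma_xyy = 0.000000, Gamma_yxx = 0.000000, Gamma_yxy = 0.000000, Gamma_yyy = -3.459108; k2 = (2.000000, 0.146590, 0.000000, 0.074332)
  k3: at (x, y) = (1.200000, -0.202602), (dx/dtau, dy/dtau) = (2.000000, 0.146786); Gamma_xxx = 0.000000, Gamma_xxy = 0.000000, Gamma_xyy = 0.000000, Gamma_yxx = 0.000000, Gamma_yxy = 0.000000, Gamma_yyy = -3.459534; k3 = (2.000000, 0.146786, 0.000000, 0.074540)
  k4: at (x, y) = (1.300000, -0.195253), (dx/dtau, dy/dtau) = (2.000000, 0.150524); Gamma_xxx = 0.000000, Gamma_xxy = 0.000000, Gamma_xyy = 0.000000, Gamma_yxx = 0.000000, Gamma_yxy = 0.000000, Gamma_yyy = -3.475311; k4 = (2.000000, 0.150524, 0.000000, 0.078741)
  Y <- Y + (h/6)(k1 + 2k2 + 2k3 + k4): x = 1.3000, y = -0.1953, dx/dtau = 2.0000, dy/dtau = 0.1505


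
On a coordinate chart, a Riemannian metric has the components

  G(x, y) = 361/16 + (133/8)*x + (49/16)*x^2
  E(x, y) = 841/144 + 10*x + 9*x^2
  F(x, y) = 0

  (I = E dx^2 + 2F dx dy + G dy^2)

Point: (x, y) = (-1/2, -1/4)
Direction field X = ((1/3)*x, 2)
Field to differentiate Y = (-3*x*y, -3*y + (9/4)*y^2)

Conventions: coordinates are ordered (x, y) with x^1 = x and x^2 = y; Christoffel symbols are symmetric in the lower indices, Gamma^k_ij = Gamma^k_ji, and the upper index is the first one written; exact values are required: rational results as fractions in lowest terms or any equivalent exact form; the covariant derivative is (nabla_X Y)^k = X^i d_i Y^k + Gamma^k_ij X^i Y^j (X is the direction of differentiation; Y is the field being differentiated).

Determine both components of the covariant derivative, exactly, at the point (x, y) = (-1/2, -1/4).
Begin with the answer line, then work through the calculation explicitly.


Answer: (nabla_X Y)^x = -29153/28480, (nabla_X Y)^y = -17173/1984

E = 445/144, F = 0, G = 961/64 at the point
E_x = 1, E_y = 0, F_x = 0, F_y = 0, G_x = 217/16, G_y = 0
EG - F^2 = 427645/9216;  g^inv = (9216/427645) * [[961/64, 0], [0, 445/144]]
first-kind symbols [ij,l] = (1/2)(d_i g_jl + d_j g_il - d_l g_ij): [xx,x] = E_x/2 = 1/2, [xx,y] = F_x - E_y/2 = 0, [xy,x] = E_y/2 = 0, [xy,y] = G_x/2 = 217/32, [yy,x] = F_y - G_x/2 = -217/32, [yy,y] = G_y/2 = 0
Gamma^x_ij = (G*[ij,x] - F*[ij,y])/(EG - F^2), Gamma^y_ij = (E*[ij,y] - F*[ij,x])/(EG - F^2)
Gamma_xxx = 72/445, Gamma_xxy = 0, Gamma_xyy = -1953/890, Gamma_yxx = 0, Gamma_yxy = 14/31, Gamma_yyy = 0
X = (-1/6, 2), Y = (-3/8, 57/64) at the point


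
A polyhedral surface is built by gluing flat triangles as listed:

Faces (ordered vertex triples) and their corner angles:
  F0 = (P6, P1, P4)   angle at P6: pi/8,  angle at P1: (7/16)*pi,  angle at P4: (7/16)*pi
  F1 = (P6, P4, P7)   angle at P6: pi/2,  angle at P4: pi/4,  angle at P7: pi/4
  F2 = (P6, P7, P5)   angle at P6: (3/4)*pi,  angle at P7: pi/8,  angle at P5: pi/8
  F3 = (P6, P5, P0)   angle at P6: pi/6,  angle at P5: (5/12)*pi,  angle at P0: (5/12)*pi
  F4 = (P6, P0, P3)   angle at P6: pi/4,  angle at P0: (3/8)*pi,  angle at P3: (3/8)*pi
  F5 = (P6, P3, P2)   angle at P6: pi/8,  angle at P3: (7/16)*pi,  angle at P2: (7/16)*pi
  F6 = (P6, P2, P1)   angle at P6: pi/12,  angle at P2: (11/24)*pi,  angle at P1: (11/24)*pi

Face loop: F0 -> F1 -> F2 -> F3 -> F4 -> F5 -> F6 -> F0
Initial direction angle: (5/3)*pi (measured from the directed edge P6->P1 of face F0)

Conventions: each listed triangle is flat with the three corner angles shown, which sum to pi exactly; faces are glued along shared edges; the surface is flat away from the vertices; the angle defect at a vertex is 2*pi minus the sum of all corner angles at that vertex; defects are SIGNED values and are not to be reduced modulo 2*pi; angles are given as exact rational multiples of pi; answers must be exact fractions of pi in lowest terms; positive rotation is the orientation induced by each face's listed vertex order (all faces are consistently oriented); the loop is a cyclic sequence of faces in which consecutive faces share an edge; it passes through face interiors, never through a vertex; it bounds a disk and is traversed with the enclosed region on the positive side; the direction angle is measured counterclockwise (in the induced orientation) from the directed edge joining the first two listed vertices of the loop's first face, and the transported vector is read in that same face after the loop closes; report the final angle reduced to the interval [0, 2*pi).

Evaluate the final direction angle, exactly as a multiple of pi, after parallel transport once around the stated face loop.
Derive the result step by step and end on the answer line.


enclosed vertex P6: corner angles sum to 2*pi, defect = 2*pi - 2*pi = 0
by Gauss-Bonnet the loop rotates the vector by the enclosed defect sum (positive orientation, mod 2*pi)
final angle = (5/3)*pi + 0 = (5/3)*pi (mod 2*pi)

Answer: final direction angle = (5/3)*pi


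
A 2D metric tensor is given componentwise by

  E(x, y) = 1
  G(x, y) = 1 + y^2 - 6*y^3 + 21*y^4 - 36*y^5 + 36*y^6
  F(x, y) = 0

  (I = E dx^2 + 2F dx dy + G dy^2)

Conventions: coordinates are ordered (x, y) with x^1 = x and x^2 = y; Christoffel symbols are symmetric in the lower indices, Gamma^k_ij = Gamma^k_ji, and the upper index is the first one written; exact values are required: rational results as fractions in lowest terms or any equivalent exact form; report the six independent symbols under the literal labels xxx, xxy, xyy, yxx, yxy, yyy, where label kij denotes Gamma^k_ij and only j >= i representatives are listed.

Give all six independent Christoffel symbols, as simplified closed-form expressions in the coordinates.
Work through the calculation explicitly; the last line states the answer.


E = 1; F = 0; G = 1 + y^2 - 6*y^3 + 21*y^4 - 36*y^5 + 36*y^6
Gamma^k_ij = (1/2) g^{kl} (d_i g_jl + d_j g_il - d_l g_ij), with g^inv = (1/(EG-F^2)) [[G, -F], [-F, E]]
first partials: E_x = 0, E_y = 0, F_x = 0, F_y = 0, G_x = 0, G_y = 2*y - 18*y^2 + 84*y^3 - 180*y^4 + 216*y^5
D = EG - F^2 = 1 + y^2 - 6*y^3 + 21*y^4 - 36*y^5 + 36*y^6
expanded: Gamma^x_xx = (G E_x - 2F F_x + F E_y)/(2D), Gamma^x_xy = (G E_y - F G_x)/(2D), Gamma^x_yy = (2G F_y - G G_x - F G_y)/(2D), Gamma^y_xx = (2E F_x - E E_y - F E_x)/(2D), Gamma^y_xy = (E G_x - F E_y)/(2D), Gamma^y_yy = (E G_y - 2F F_y + F G_x)/(2D); substitute and cancel common factors

Answer: Gamma_xxx = 0, Gamma_xxy = 0, Gamma_xyy = 0, Gamma_yxx = 0, Gamma_yxy = 0, Gamma_yyy = (108*y^5 - 90*y^4 + 42*y^3 - 9*y^2 + y)/(36*y^6 - 36*y^5 + 21*y^4 - 6*y^3 + y^2 + 1)


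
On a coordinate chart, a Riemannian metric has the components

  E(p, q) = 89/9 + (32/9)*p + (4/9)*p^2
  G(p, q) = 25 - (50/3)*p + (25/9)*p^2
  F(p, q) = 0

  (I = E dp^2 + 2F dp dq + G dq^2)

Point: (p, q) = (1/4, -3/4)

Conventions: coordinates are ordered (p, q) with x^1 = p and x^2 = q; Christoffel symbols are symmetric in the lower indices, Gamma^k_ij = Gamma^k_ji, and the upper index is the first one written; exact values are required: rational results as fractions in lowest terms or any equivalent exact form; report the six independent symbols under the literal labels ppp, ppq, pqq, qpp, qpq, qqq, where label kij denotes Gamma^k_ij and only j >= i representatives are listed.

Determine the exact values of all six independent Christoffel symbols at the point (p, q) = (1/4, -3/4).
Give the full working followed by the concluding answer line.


E = 389/36, F = 0, G = 3025/144 at the point
E_p = 34/9, E_q = 0, F_p = 0, F_q = 0, G_p = -275/18, G_q = 0
EG - F^2 = 1176725/5184;  g^inv = (5184/1176725) * [[3025/144, 0], [0, 389/36]]
first-kind symbols [ij,l] = (1/2)(d_i g_jl + d_j g_il - d_l g_ij): [pp,p] = E_p/2 = 17/9, [pp,q] = F_p - E_q/2 = 0, [pq,p] = E_q/2 = 0, [pq,q] = G_p/2 = -275/36, [qq,p] = F_q - G_p/2 = 275/36, [qq,q] = G_q/2 = 0
Gamma^p_ij = (G*[ij,p] - F*[ij,q])/(EG - F^2), Gamma^q_ij = (E*[ij,q] - F*[ij,p])/(EG - F^2)

Answer: Gamma_ppp = 68/389, Gamma_ppq = 0, Gamma_pqq = 275/389, Gamma_qpp = 0, Gamma_qpq = -4/11, Gamma_qqq = 0


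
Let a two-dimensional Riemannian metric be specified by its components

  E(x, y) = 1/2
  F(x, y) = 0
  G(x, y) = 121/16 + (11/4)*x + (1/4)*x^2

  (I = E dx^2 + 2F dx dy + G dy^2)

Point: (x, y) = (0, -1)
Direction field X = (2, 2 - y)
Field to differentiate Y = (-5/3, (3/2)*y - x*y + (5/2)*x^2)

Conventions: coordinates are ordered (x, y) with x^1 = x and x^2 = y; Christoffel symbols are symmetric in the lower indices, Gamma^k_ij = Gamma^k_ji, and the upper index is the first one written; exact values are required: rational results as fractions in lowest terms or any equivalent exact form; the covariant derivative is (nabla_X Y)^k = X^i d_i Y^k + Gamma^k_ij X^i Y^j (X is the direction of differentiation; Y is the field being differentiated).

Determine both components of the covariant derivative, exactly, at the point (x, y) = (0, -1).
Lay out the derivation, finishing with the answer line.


E = 1/2, F = 0, G = 121/16 at the point
E_x = 0, E_y = 0, F_x = 0, F_y = 0, G_x = 11/4, G_y = 0
EG - F^2 = 121/32;  g^inv = (32/121) * [[121/16, 0], [0, 1/2]]
first-kind symbols [ij,l] = (1/2)(d_i g_jl + d_j g_il - d_l g_ij): [xx,x] = E_x/2 = 0, [xx,y] = F_x - E_y/2 = 0, [xy,x] = E_y/2 = 0, [xy,y] = G_x/2 = 11/8, [yy,x] = F_y - G_x/2 = -11/8, [yy,y] = G_y/2 = 0
Gamma^x_ij = (G*[ij,x] - F*[ij,y])/(EG - F^2), Gamma^y_ij = (E*[ij,y] - F*[ij,x])/(EG - F^2)
Gamma_xxx = 0, Gamma_xxy = 0, Gamma_xyy = -11/4, Gamma_yxx = 0, Gamma_yxy = 2/11, Gamma_yyy = 0
X = (2, 3), Y = (-5/3, -3/2) at the point

Answer: (nabla_X Y)^x = 99/8, (nabla_X Y)^y = 111/22


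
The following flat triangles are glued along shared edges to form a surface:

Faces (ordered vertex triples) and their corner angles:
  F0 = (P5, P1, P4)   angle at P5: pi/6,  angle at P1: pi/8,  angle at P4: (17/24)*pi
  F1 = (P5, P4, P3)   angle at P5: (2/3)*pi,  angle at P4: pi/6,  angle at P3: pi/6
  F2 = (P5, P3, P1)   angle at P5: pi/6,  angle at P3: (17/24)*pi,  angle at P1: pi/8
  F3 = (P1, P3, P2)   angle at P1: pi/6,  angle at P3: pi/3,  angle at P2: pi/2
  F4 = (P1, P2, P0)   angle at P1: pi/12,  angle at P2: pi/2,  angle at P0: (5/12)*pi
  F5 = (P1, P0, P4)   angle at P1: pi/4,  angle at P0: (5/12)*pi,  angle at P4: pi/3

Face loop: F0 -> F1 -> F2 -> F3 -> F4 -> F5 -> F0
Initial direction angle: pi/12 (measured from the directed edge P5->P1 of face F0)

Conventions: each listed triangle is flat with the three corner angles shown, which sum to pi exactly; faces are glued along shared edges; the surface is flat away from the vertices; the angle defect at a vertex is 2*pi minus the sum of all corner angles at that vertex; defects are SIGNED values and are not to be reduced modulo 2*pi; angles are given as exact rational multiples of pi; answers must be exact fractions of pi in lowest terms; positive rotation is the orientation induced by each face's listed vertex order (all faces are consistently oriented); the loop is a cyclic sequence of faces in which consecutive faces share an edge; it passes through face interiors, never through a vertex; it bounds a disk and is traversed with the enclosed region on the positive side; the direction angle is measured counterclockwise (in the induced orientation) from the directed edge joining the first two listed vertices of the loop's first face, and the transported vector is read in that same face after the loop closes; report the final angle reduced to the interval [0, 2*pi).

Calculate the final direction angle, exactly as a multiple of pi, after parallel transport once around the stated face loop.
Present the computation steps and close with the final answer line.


enclosed vertex P1: corner angles sum to (3/4)*pi, defect = 2*pi - (3/4)*pi = (5/4)*pi
enclosed vertex P5: corner angles sum to pi, defect = 2*pi - pi = pi
the final direction is the initial angle plus the enclosed defects, taken mod 2*pi in the induced orientation
final angle = pi/12 + (9/4)*pi = pi/3 (mod 2*pi)

Answer: final direction angle = pi/3


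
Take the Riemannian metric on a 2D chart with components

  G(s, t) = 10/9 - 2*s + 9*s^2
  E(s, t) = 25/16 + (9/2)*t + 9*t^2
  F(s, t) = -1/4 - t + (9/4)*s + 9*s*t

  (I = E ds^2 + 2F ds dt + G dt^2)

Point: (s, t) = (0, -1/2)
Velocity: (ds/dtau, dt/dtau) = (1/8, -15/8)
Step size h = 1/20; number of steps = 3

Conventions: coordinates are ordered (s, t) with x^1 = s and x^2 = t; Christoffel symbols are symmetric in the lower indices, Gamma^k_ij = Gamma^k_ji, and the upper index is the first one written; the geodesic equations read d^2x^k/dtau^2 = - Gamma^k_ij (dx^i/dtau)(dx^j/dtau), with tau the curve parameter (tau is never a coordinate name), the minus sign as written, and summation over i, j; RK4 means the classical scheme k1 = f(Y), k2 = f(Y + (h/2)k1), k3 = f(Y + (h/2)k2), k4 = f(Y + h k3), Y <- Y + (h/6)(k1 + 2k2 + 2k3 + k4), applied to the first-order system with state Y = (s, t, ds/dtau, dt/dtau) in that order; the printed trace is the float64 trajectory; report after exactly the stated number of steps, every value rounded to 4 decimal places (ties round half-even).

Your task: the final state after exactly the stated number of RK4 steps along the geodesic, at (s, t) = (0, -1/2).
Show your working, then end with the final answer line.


f(Y) = (ds/dtau, dt/dtau, -Gamma^s_ij Y'^i Y'^j, -Gamma^t_ij Y'^i Y'^j) with the Gammas evaluated at the stage position; h = 0.050000; intermediate values shown to 6 dp
step 0: s = 0.0000, t = -0.5000, ds/dtau = 0.1250, dt/dtau = -1.8750
step 1:
  k1: at (s, t) = (0.000000, -0.500000), (ds/dtau, dt/dtau) = (0.125000, -1.875000); Gamma_sss = 0.000000, Gamma_sst = -1.344398, Gamma_stt = 0.000000, Gamma_tss = 0.000000, Gamma_tst = -0.597510, Gamma_ttt = 0.000000; k1 = (0.125000, -1.875000, -0.630187, -0.280083)
  k2: at (s, t) = (0.003125, -0.546875), (ds/dtau, dt/dtau) = (0.109245, -1.882002); Gamma_sss = 0.000000, Gamma_sst = -1.407612, Gamma_stt = 0.000000, Gamma_tss = 0.000000, Gamma_tst = -0.512008, Gamma_ttt = 0.000000; k2 = (0.109245, -1.882002, -0.578810, -0.210538)
  k3: at (s, t) = (0.002731, -0.547050), (ds/dtau, dt/dtau) = (0.110530, -1.880263); Gamma_sss = 0.000000, Gamma_sst = -1.407179, Gamma_stt = 0.000000, Gamma_tss = 0.000000, Gamma_tst = -0.513415, Gamma_ttt = 0.000000; k3 = (0.110530, -1.880263, -0.584894, -0.213401)
  k4: at (s, t) = (0.005526, -0.594013), (ds/dtau, dt/dtau) = (0.095755, -1.885670); Gamma_sss = 0.000000, Gamma_sst = -1.429788, Gamma_stt = 0.000000, Gamma_tss = 0.000000, Gamma_tst = -0.438831, Gamma_ttt = 0.000000; k4 = (0.095755, -1.885670, -0.516333, -0.158473)
  Y <- Y + (h/6)(k1 + 2k2 + 2k3 + k4): s = 0.0055, t = -0.5940, ds/dtau = 0.0961, dt/dtau = -1.8857
step 2:
  k1: at (s, t) = (0.005503, -0.594043), (ds/dtau, dt/dtau) = (0.096051, -1.885720); Gamma_sss = 0.000000, Gamma_sst = -1.429760, Gamma_stt = 0.000000, Gamma_tss = 0.000000, Gamma_tst = -0.438883, Gamma_ttt = 0.000000; k1 = (0.096051, -1.885720, -0.517929, -0.158985)
  k2: at (s, t) = (0.007904, -0.641186), (ds/dtau, dt/dtau) = (0.083102, -1.889695); Gamma_sss = 0.000000, Gamma_sst = -1.423585, Gamma_stt = 0.000000, Gamma_tss = 0.000000, Gamma_tst = -0.375587, Gamma_ttt = 0.000000; k2 = (0.083102, -1.889695, -0.447114, -0.117963)
  k3: at (s, t) = (0.007580, -0.641286), (ds/dtau, dt/dtau) = (0.084873, -1.888669); Gamma_sss = 0.000000, Gamma_sst = -1.423197, Gamma_stt = 0.000000, Gamma_tss = 0.000000, Gamma_tst = -0.376566, Gamma_ttt = 0.000000; k3 = (0.084873, -1.888669, -0.456267, -0.120725)
  k4: at (s, t) = (0.009746, -0.688477), (ds/dtau, dt/dtau) = (0.073237, -1.891757); Gamma_sss = 0.000000, Gamma_sst = -1.397991, Gamma_stt = 0.000000, Gamma_tss = 0.000000, Gamma_tst = -0.323181, Gamma_ttt = 0.000000; k4 = (0.073237, -1.891757, -0.387375, -0.089551)
  Y <- Y + (h/6)(k1 + 2k2 + 2k3 + k4): s = 0.0097, t = -0.6885, ds/dtau = 0.0735, dt/dtau = -1.8918
step 3:
  k1: at (s, t) = (0.009713, -0.688495), (ds/dtau, dt/dtau) = (0.073450, -1.891770); Gamma_sss = 0.000000, Gamma_sst = -1.397947, Gamma_stt = 0.000000, Gamma_tss = 0.000000, Gamma_tst = -0.323263, Gamma_ttt = 0.000000; k1 = (0.073450, -1.891770, -0.388491, -0.089835)
  k2: at (s, t) = (0.011549, -0.735789), (ds/dtau, dt/dtau) = (0.063738, -1.894015); Gamma_sss = 0.000000, Gamma_sst = -1.360697, Gamma_stt = 0.000000, Gamma_tss = 0.000000, Gamma_tst = -0.278873, Gamma_ttt = 0.000000; k2 = (0.063738, -1.894015, -0.328528, -0.067331)
  k3: at (s, t) = (0.011306, -0.735845), (ds/dtau, dt/dtau) = (0.065237, -1.893453); Gamma_sss = 0.000000, Gamma_sst = -1.360462, Gamma_stt = 0.000000, Gamma_tss = 0.000000, Gamma_tst = -0.279473, Gamma_ttt = 0.000000; k3 = (0.065237, -1.893453, -0.336096, -0.069043)
  k4: at (s, t) = (0.012975, -0.783168), (ds/dtau, dt/dtau) = (0.056645, -1.895222); Gamma_sss = 0.000000, Gamma_sst = -1.316432, Gamma_stt = 0.000000, Gamma_tss = 0.000000, Gamma_tst = -0.242306, Gamma_ttt = 0.000000; k4 = (0.056645, -1.895222, -0.282652, -0.052026)
  Y <- Y + (h/6)(k1 + 2k2 + 2k3 + k4): s = 0.0129, t = -0.7832, ds/dtau = 0.0568, dt/dtau = -1.8952

Answer: s = 0.0129, t = -0.7832, ds/dtau = 0.0568, dt/dtau = -1.8952


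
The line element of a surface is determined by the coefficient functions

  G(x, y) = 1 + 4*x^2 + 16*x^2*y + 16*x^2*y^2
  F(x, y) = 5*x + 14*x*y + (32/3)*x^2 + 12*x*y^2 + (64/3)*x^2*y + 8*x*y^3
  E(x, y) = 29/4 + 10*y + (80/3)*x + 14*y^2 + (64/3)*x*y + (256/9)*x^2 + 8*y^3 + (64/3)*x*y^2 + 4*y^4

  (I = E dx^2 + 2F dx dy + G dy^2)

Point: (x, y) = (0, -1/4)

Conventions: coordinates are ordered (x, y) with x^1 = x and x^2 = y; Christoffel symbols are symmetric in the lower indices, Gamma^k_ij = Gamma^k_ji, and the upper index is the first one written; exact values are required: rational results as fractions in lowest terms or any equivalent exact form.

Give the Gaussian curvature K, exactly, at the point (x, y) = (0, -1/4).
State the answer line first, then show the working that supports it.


Answer: K = -4096/124609

E = 353/64, F = 0, G = 1, EG - F^2 = 353/64 at the point
E_x = 68/3, E_y = 17/4, F_x = 17/8, F_y = 0, G_x = 0, G_y = 0
E_yy = 19, F_xy = 19/2, G_xx = 2
K follows from Brioschi's formula, (det M1 - det M2)/(EG - F^2)^2.
M1 = [[-E_yy/2 + F_xy - G_xx/2, E_x/2, F_x - E_y/2], [F_y - G_x/2, E, F], [G_y/2, F, G]] = [[-1, 34/3, 0], [0, 353/64, 0], [0, 0, 1]]; det M1 = -353/64
M2 = [[0, E_y/2, G_x/2], [E_y/2, E, F], [G_x/2, F, G]] = [[0, 17/8, 0], [17/8, 353/64, 0], [0, 0, 1]]; det M2 = -289/64
det M1 - det M2 = -1; K = -1 / (353/64)^2 = -4096/124609


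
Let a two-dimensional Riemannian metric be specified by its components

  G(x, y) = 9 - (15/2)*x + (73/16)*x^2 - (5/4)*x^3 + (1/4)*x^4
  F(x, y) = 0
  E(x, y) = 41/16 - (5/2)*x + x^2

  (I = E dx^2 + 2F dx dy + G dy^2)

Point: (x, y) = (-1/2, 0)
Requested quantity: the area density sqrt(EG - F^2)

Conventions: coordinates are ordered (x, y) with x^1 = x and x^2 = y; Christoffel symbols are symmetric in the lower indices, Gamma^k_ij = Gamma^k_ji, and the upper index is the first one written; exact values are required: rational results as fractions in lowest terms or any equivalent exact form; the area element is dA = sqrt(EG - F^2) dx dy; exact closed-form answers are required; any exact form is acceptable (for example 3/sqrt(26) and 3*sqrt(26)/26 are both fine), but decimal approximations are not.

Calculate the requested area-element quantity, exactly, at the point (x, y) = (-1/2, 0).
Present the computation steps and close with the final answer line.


E = 65/16, F = 0, G = 225/16; EG - F^2 = 14625/256

Answer: sqrt(EG - F^2) = 15*sqrt(65)/16


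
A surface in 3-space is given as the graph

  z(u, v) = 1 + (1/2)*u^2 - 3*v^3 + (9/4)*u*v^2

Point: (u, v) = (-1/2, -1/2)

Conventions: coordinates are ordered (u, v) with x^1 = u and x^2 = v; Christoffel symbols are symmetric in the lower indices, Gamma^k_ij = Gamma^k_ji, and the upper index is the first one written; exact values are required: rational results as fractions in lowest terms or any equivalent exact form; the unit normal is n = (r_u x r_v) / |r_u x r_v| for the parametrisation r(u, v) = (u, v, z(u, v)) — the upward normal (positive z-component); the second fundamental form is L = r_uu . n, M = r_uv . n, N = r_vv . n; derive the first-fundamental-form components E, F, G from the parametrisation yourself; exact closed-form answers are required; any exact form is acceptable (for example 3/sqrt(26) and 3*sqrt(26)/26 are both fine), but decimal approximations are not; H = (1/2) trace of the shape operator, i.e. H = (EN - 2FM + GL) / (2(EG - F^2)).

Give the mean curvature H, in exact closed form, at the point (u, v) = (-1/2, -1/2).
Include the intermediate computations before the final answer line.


z_u = 1/16, z_v = -9/8, z_uu = 1, z_uv = -9/4, z_vv = 27/4
E = 257/256, F = -9/128, G = 145/64; answer radicand W^2 = 581/256
unnormalised second-form numerators: l = 1, m = -9/4, n = 27/4; L = l/sqrt(581/256), and similarly M = m/sqrt(W^2), N = n/sqrt(W^2)
H = (E*n - 2*F*m + G*l) / (2*(EG - F^2)*sqrt(W^2)); E*n - 2*F*m + G*l = 8935/1024, EG - F^2 = 581/256, so H = (8935/4648)/sqrt(581/256)

Answer: H = 17870*sqrt(581)/337561


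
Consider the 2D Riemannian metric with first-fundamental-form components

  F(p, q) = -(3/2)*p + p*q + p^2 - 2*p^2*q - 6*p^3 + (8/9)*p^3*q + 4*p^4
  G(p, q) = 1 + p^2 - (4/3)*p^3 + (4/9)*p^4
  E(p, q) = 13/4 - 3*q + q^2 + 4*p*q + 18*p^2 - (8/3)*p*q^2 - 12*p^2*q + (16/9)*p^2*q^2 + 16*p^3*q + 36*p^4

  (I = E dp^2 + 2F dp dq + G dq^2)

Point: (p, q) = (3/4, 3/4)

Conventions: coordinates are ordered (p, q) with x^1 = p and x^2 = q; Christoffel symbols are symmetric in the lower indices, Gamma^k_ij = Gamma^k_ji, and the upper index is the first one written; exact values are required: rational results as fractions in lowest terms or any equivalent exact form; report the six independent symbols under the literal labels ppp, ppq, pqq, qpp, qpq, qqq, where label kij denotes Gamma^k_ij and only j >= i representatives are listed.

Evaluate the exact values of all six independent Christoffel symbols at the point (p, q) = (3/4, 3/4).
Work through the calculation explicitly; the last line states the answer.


E = 1585/64, F = -117/64, G = 73/64 at the point
E_p = 195/2, E_q = 0, F_p = -15/4, F_q = 0, G_p = 0, G_q = 0
EG - F^2 = 797/32;  g^inv = (32/797) * [[73/64, 117/64], [117/64, 1585/64]]
first-kind symbols [ij,l] = (1/2)(d_i g_jl + d_j g_il - d_l g_ij): [pp,p] = E_p/2 = 195/4, [pp,q] = F_p - E_q/2 = -15/4, [pq,p] = E_q/2 = 0, [pq,q] = G_p/2 = 0, [qq,p] = F_q - G_p/2 = 0, [qq,q] = G_q/2 = 0
Gamma^p_ij = (G*[ij,p] - F*[ij,q])/(EG - F^2), Gamma^q_ij = (E*[ij,q] - F*[ij,p])/(EG - F^2)

Answer: Gamma_ppp = 1560/797, Gamma_ppq = 0, Gamma_pqq = 0, Gamma_qpp = -120/797, Gamma_qpq = 0, Gamma_qqq = 0


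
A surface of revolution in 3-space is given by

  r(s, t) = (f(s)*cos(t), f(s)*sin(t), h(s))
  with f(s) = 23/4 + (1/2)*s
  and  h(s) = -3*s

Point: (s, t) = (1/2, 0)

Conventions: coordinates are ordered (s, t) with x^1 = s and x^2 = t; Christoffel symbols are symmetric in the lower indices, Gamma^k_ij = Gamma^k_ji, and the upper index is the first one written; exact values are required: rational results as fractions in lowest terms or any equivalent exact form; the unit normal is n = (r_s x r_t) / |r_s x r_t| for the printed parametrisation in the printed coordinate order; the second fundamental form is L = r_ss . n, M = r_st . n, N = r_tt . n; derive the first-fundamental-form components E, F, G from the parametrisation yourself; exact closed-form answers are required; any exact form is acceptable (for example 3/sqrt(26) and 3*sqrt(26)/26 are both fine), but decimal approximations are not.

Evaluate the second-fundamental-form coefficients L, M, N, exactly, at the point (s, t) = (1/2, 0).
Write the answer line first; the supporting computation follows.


Answer: L = 0, M = 0, N = -36*sqrt(37)/37

f = 6, f' = 1/2, f'' = 0, h' = -3, h'' = 0
E = 37/4, F = 0, G = 36; answer radicand W^2 = 37/4
unnormalised second-form numerators: l = 0, m = 0, n = -18; L = l/sqrt(37/4), and similarly M = m/sqrt(W^2), N = n/sqrt(W^2)


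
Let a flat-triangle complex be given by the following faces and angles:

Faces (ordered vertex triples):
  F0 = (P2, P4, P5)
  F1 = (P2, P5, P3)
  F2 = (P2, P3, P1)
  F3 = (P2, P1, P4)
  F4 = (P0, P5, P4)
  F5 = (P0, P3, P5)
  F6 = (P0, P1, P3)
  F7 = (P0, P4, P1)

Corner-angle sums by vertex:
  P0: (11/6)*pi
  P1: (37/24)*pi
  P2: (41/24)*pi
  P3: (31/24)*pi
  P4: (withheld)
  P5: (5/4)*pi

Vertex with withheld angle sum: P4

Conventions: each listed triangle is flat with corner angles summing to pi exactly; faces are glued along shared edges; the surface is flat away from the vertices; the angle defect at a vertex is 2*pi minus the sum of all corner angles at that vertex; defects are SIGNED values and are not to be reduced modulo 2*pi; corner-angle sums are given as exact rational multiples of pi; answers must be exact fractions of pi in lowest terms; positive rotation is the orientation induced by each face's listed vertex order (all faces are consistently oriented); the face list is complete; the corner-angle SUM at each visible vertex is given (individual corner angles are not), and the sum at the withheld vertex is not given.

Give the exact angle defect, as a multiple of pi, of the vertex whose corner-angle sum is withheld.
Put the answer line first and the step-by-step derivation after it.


Answer: defect(P4) = (13/8)*pi

V = 6, E = 12, F = 8; chi = V - E + F = 2
Gauss-Bonnet: total defect = 2*pi*chi = 4*pi; visible defects sum to (19/8)*pi


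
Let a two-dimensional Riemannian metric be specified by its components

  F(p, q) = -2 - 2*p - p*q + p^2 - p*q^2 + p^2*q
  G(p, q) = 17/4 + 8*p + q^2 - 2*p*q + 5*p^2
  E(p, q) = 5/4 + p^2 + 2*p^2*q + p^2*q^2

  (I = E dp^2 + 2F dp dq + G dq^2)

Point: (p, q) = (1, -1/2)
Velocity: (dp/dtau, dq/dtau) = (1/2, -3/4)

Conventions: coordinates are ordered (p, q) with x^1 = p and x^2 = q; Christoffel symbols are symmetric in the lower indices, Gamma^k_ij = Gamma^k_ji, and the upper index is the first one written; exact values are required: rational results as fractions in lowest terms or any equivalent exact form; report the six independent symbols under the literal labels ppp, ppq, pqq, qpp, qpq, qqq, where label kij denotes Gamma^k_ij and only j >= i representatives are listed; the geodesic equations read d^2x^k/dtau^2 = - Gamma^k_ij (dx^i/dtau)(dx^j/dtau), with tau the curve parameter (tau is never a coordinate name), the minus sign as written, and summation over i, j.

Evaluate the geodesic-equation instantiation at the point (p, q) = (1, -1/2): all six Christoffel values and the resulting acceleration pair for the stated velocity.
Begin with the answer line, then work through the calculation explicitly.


Answer: Gamma_ppp = 9/275, Gamma_ppq = 642/275, Gamma_pqq = -2594/275, Gamma_qpp = -17/275, Gamma_qpq = 254/275, Gamma_qqq = -478/275; accelerations (d^2p/dtau^2, d^2q/dtau^2) = (15507/2200, 3709/2200)

E = 3/2, F = -13/4, G = 37/2 at the point
E_p = 1/2, E_q = 1, F_p = -3/4, F_q = 1, G_p = 19, G_q = -3
EG - F^2 = 275/16;  g^inv = (16/275) * [[37/2, 13/4], [13/4, 3/2]]
first-kind symbols [ij,l] = (1/2)(d_i g_jl + d_j g_il - d_l g_ij): [pp,p] = E_p/2 = 1/4, [pp,q] = F_p - E_q/2 = -5/4, [pq,p] = E_q/2 = 1/2, [pq,q] = G_p/2 = 19/2, [qq,p] = F_q - G_p/2 = -17/2, [qq,q] = G_q/2 = -3/2
Gamma^p_ij = (G*[ij,p] - F*[ij,q])/(EG - F^2), Gamma^q_ij = (E*[ij,q] - F*[ij,p])/(EG - F^2)
Gamma_ppp = 9/275, Gamma_ppq = 642/275, Gamma_pqq = -2594/275, Gamma_qpp = -17/275, Gamma_qpq = 254/275, Gamma_qqq = -478/275
d^2p/dtau^2 = -(Gamma_ppp*(1/2)^2 + 2*Gamma_ppq*(1/2)*(-3/4) + Gamma_pqq*(-3/4)^2) = 15507/2200
d^2q/dtau^2 = -(Gamma_qpp*(1/2)^2 + 2*Gamma_qpq*(1/2)*(-3/4) + Gamma_qqq*(-3/4)^2) = 3709/2200
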